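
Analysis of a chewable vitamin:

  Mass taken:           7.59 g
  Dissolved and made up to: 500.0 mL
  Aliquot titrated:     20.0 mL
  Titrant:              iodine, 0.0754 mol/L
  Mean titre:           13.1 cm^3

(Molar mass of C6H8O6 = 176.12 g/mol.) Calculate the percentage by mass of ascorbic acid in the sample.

57.3 %

C6H8O6 + I2 → C6H6O6 + 2 HI
n(I2) per titration = 0.0131 × 0.0754 = 9.88 × 10^-4 mol
n(C6H8O6) in each aliquot = 9.88 × 10^-4 mol (1:1 ratio)
n(C6H8O6) in the whole flask = 9.88 × 10^-4 × 500.0/20.0 = 0.0247 mol
mass of C6H8O6 = 0.0247 × 176.12 = 4.35 g
% C6H8O6 = 4.35 / 7.59 × 100 = 57.3 %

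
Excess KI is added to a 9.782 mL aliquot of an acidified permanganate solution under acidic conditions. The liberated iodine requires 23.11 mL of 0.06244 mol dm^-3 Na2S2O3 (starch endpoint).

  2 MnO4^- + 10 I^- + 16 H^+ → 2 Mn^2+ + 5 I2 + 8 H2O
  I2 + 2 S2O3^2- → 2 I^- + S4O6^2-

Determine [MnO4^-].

0.02950 mol/L

n(S2O3^2-) = 0.02311 × 0.06244 = 1.443 × 10^-3 mol
n(I2) = n(S2O3^2-)/2 = 7.215 × 10^-4 mol
From the 2:5 ratio, n(MnO4^-) in the aliquot = 2/5 × 7.215 × 10^-4 = 2.886 × 10^-4 mol
[MnO4^-] = 2.886 × 10^-4 / 0.009782 = 0.02950 mol/L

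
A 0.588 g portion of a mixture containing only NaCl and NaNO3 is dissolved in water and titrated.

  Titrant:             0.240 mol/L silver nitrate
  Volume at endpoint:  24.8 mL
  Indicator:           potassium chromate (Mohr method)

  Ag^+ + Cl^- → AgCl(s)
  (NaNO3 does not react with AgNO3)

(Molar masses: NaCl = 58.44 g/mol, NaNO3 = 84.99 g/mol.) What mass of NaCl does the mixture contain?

n(AgNO3) = 0.0248 × 0.240 = 5.95 × 10^-3 mol
Let x = n(NaCl), y = n(NaNO3).
Titrant: 1x = 5.95 × 10^-3;  mass: 58.44x + 84.99y = 0.588
Solving, x = 5.95 × 10^-3 mol, y = 2.83 × 10^-3 mol
mass of NaCl = 5.95 × 10^-3 × 58.44 = 0.348 g

0.348 g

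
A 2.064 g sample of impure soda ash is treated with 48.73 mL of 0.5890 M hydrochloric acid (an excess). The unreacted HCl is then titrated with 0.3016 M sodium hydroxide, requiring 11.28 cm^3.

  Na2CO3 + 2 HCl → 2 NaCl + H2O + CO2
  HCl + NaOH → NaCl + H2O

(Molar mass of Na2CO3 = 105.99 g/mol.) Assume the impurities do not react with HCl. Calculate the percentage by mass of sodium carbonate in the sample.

n(HCl) added = 0.04873 × 0.5890 = 0.02870 mol
n(NaOH) used in back-titration = 0.01128 × 0.3016 = 3.402 × 10^-3 mol
n(HCl) left over = 3.402 × 10^-3 mol (1:1 ratio)
n(HCl) consumed by analyte = 0.02870 − 3.402 × 10^-3 = 0.02530 mol
From the 1:2 ratio, n(Na2CO3) = 1/2 × 0.02530 = 0.01265 mol
mass of Na2CO3 = 0.01265 × 105.99 = 1.341 g
% Na2CO3 = 1.341 / 2.064 × 100 = 64.96 %

64.96 %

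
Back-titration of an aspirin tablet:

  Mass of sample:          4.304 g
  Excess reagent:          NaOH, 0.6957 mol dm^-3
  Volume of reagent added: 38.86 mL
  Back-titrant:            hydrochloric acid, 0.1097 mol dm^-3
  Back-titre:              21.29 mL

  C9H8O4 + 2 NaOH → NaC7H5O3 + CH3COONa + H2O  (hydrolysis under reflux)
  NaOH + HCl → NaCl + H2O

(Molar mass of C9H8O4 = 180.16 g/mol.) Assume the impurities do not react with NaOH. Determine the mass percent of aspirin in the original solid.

51.69 %

n(NaOH) added = 0.03886 × 0.6957 = 0.02703 mol
n(HCl) used in back-titration = 0.02129 × 0.1097 = 2.336 × 10^-3 mol
n(NaOH) left over = 2.336 × 10^-3 mol (1:1 ratio)
n(NaOH) consumed by analyte = 0.02703 − 2.336 × 10^-3 = 0.02470 mol
From the 1:2 ratio, n(C9H8O4) = 1/2 × 0.02470 = 0.01235 mol
mass of C9H8O4 = 0.01235 × 180.16 = 2.225 g
% C9H8O4 = 2.225 / 4.304 × 100 = 51.69 %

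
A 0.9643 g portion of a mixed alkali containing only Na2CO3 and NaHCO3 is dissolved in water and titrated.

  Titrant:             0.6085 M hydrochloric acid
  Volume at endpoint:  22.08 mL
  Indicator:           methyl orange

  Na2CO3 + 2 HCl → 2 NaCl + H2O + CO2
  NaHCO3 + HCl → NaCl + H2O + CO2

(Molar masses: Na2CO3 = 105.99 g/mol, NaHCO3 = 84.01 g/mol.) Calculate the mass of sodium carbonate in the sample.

0.2810 g

n(HCl) = 0.02208 × 0.6085 = 0.01344 mol
Let x = n(Na2CO3), y = n(NaHCO3).
Titrant: 2x + 1y = 0.01344;  mass: 105.99x + 84.01y = 0.9643
Solving, x = 2.651 × 10^-3 mol, y = 8.134 × 10^-3 mol
mass of Na2CO3 = 2.651 × 10^-3 × 105.99 = 0.2810 g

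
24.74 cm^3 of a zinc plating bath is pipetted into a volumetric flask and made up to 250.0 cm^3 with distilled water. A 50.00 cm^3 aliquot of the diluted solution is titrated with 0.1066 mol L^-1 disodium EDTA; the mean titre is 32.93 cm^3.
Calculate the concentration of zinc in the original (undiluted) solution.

0.7094 mol/L

Zn^2+ + EDTA^4- → [Zn(EDTA)]^2-
n(EDTA) = 0.03293 × 0.1066 = 3.510 × 10^-3 mol
n(Zn2+) in the aliquot = 3.510 × 10^-3 mol (1:1 ratio)
[Zn2+]_dilute = 3.510 × 10^-3 / 0.05000 = 0.07021 mol/L
Dilution factor = 250.0 / 24.74 = 10.11
[Zn2+]_stock = 0.07021 × 10.11 = 0.7094 mol/L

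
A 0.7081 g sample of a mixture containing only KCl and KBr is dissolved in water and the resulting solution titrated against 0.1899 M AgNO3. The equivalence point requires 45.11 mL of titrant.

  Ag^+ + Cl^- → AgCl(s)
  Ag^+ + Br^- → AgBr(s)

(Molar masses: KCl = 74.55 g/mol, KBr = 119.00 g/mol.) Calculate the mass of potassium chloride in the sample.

n(AgNO3) = 0.04511 × 0.1899 = 8.566 × 10^-3 mol
Let x = n(KCl), y = n(KBr).
Titrant: 1x + 1y = 8.566 × 10^-3;  mass: 74.55x + 119.00y = 0.7081
Solving, x = 7.003 × 10^-3 mol, y = 1.563 × 10^-3 mol
mass of KCl = 7.003 × 10^-3 × 74.55 = 0.5221 g

0.5221 g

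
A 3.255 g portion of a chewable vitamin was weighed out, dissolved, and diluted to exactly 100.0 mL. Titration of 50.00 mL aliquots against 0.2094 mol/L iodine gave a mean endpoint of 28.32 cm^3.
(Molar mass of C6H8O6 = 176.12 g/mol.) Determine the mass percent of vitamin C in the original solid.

64.17 %

C6H8O6 + I2 → C6H6O6 + 2 HI
n(I2) per titration = 0.02832 × 0.2094 = 5.930 × 10^-3 mol
n(C6H8O6) in each aliquot = 5.930 × 10^-3 mol (1:1 ratio)
n(C6H8O6) in the whole flask = 5.930 × 10^-3 × 100.0/50.00 = 0.01186 mol
mass of C6H8O6 = 0.01186 × 176.12 = 2.089 g
% C6H8O6 = 2.089 / 3.255 × 100 = 64.17 %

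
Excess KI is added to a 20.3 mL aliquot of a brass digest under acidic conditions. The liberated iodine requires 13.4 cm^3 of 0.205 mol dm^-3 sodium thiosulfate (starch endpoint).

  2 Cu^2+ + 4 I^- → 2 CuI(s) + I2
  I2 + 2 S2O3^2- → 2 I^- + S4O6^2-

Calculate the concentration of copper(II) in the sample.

n(S2O3^2-) = 0.0134 × 0.205 = 2.75 × 10^-3 mol
n(I2) = n(S2O3^2-)/2 = 1.37 × 10^-3 mol
From the 2:1 ratio, n(Cu2+) in the aliquot = 2/1 × 1.37 × 10^-3 = 2.75 × 10^-3 mol
[Cu2+] = 2.75 × 10^-3 / 0.0203 = 0.135 mol/L

0.135 mol/L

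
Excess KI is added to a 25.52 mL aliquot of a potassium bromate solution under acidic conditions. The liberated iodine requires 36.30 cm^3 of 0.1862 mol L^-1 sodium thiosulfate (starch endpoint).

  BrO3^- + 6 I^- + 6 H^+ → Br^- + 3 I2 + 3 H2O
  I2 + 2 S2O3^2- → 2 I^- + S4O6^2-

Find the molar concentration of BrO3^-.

n(S2O3^2-) = 0.03630 × 0.1862 = 6.759 × 10^-3 mol
n(I2) = n(S2O3^2-)/2 = 3.380 × 10^-3 mol
From the 1:3 ratio, n(BrO3^-) in the aliquot = 1/3 × 3.380 × 10^-3 = 1.127 × 10^-3 mol
[BrO3^-] = 1.127 × 10^-3 / 0.02552 = 0.04414 mol/L

0.04414 mol/L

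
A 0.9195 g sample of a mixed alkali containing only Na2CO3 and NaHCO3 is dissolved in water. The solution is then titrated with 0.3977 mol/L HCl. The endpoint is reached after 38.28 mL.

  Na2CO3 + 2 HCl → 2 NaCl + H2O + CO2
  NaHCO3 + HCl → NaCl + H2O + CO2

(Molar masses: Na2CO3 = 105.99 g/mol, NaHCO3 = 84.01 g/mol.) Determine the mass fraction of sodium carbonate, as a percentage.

66.80 %

n(HCl) = 0.03828 × 0.3977 = 0.01522 mol
Let x = n(Na2CO3), y = n(NaHCO3).
Titrant: 2x + 1y = 0.01522;  mass: 105.99x + 84.01y = 0.9195
Solving, x = 5.795 × 10^-3 mol, y = 3.634 × 10^-3 mol
mass of Na2CO3 = 5.795 × 10^-3 × 105.99 = 0.6142 g
% Na2CO3 = 0.6142 / 0.9195 × 100 = 66.80 %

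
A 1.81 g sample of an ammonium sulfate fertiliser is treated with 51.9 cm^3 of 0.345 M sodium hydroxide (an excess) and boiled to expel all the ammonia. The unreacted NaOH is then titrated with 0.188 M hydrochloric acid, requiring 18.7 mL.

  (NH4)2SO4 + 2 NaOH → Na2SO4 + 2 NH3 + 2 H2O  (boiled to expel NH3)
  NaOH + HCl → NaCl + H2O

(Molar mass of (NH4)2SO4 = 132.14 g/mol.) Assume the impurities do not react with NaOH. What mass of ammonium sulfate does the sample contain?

n(NaOH) added = 0.0519 × 0.345 = 0.0179 mol
n(HCl) used in back-titration = 0.0187 × 0.188 = 3.52 × 10^-3 mol
n(NaOH) left over = 3.52 × 10^-3 mol (1:1 ratio)
n(NaOH) consumed by analyte = 0.0179 − 3.52 × 10^-3 = 0.0144 mol
From the 1:2 ratio, n((NH4)2SO4) = 1/2 × 0.0144 = 7.19 × 10^-3 mol
mass of (NH4)2SO4 = 7.19 × 10^-3 × 132.14 = 0.951 g

0.951 g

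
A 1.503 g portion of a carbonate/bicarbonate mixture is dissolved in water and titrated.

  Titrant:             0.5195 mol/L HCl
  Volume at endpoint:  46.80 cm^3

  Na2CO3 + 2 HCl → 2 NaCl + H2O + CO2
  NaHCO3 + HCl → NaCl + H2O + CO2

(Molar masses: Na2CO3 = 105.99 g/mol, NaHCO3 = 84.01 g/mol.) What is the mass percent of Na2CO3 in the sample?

n(HCl) = 0.04680 × 0.5195 = 0.02431 mol
Let x = n(Na2CO3), y = n(NaHCO3).
Titrant: 2x + 1y = 0.02431;  mass: 105.99x + 84.01y = 1.503
Solving, x = 8.697 × 10^-3 mol, y = 6.918 × 10^-3 mol
mass of Na2CO3 = 8.697 × 10^-3 × 105.99 = 0.9218 g
% Na2CO3 = 0.9218 / 1.503 × 100 = 61.33 %

61.33 %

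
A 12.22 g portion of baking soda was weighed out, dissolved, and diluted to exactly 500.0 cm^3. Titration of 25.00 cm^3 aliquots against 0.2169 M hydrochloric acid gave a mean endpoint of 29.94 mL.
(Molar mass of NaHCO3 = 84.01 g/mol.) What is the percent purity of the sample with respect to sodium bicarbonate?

NaHCO3 + HCl → NaCl + H2O + CO2
n(HCl) per titration = 0.02994 × 0.2169 = 6.494 × 10^-3 mol
n(NaHCO3) in each aliquot = 6.494 × 10^-3 mol (1:1 ratio)
n(NaHCO3) in the whole flask = 6.494 × 10^-3 × 500.0/25.00 = 0.1299 mol
mass of NaHCO3 = 0.1299 × 84.01 = 10.91 g
% NaHCO3 = 10.91 / 12.22 × 100 = 89.29 %

89.29 %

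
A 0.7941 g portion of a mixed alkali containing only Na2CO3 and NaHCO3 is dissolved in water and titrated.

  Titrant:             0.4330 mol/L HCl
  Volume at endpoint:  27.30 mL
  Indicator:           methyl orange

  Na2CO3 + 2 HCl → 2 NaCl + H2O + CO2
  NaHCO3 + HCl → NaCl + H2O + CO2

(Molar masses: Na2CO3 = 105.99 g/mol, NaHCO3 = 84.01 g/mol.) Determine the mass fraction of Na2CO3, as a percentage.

n(HCl) = 0.02730 × 0.4330 = 0.01182 mol
Let x = n(Na2CO3), y = n(NaHCO3).
Titrant: 2x + 1y = 0.01182;  mass: 105.99x + 84.01y = 0.7941
Solving, x = 3.208 × 10^-3 mol, y = 5.405 × 10^-3 mol
mass of Na2CO3 = 3.208 × 10^-3 × 105.99 = 0.3400 g
% Na2CO3 = 0.3400 / 0.7941 × 100 = 42.81 %

42.81 %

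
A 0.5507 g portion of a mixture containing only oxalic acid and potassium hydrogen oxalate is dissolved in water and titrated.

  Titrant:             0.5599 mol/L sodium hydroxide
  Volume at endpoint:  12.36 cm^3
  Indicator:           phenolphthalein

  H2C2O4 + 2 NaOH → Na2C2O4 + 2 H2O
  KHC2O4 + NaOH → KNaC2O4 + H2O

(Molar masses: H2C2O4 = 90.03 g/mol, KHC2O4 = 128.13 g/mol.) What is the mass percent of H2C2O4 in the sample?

33.05 %

n(NaOH) = 0.01236 × 0.5599 = 6.920 × 10^-3 mol
Let x = n(H2C2O4), y = n(KHC2O4).
Titrant: 2x + 1y = 6.920 × 10^-3;  mass: 90.03x + 128.13y = 0.5507
Solving, x = 2.021 × 10^-3 mol, y = 2.878 × 10^-3 mol
mass of H2C2O4 = 2.021 × 10^-3 × 90.03 = 0.1820 g
% H2C2O4 = 0.1820 / 0.5507 × 100 = 33.05 %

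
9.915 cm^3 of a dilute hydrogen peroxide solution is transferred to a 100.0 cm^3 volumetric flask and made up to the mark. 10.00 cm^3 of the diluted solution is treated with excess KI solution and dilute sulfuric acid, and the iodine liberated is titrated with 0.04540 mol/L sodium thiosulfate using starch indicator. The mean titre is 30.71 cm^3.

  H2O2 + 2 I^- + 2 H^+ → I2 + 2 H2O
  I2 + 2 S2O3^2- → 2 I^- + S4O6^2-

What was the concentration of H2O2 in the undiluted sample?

0.7031 mol/L

n(S2O3^2-) = 0.03071 × 0.04540 = 1.394 × 10^-3 mol
n(I2) = n(S2O3^2-)/2 = 6.971 × 10^-4 mol
n(H2O2) in the aliquot = 6.971 × 10^-4 mol (1:1 ratio)
[H2O2]_dilute = 6.971 × 10^-4 / 0.01000 = 0.06971 mol/L
[H2O2]_original = 0.06971 × 100.0/9.915 = 0.7031 mol/L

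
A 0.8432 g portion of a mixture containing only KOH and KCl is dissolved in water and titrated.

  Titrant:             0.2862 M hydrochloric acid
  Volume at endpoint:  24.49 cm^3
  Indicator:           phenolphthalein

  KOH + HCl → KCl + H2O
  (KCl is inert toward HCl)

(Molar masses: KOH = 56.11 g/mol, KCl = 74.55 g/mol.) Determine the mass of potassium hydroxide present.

n(HCl) = 0.02449 × 0.2862 = 7.009 × 10^-3 mol
Let x = n(KOH), y = n(KCl).
Titrant: 1x = 7.009 × 10^-3;  mass: 56.11x + 74.55y = 0.8432
Solving, x = 7.009 × 10^-3 mol, y = 6.035 × 10^-3 mol
mass of KOH = 7.009 × 10^-3 × 56.11 = 0.3933 g

0.3933 g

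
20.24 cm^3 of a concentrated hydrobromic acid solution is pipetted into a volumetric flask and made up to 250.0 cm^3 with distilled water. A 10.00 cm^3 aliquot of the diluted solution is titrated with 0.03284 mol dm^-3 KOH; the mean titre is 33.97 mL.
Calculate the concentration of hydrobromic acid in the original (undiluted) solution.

1.378 mol/L

HBr + KOH → KBr + H2O
n(KOH) = 0.03397 × 0.03284 = 1.116 × 10^-3 mol
n(HBr) in the aliquot = 1.116 × 10^-3 mol (1:1 ratio)
[HBr]_dilute = 1.116 × 10^-3 / 0.01000 = 0.1116 mol/L
Dilution factor = 250.0 / 20.24 = 12.35
[HBr]_stock = 0.1116 × 12.35 = 1.378 mol/L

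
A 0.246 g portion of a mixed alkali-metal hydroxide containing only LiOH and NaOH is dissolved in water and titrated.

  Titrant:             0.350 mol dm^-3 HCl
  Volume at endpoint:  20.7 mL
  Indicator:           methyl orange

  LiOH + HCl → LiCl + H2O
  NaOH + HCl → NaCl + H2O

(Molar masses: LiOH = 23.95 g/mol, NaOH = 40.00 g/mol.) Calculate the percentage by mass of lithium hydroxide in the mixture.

26.6 %

n(HCl) = 0.0207 × 0.350 = 7.24 × 10^-3 mol
Let x = n(LiOH), y = n(NaOH).
Titrant: 1x + 1y = 7.24 × 10^-3;  mass: 23.95x + 40.00y = 0.246
Solving, x = 2.73 × 10^-3 mol, y = 4.52 × 10^-3 mol
mass of LiOH = 2.73 × 10^-3 × 23.95 = 0.0654 g
% LiOH = 0.0654 / 0.246 × 100 = 26.6 %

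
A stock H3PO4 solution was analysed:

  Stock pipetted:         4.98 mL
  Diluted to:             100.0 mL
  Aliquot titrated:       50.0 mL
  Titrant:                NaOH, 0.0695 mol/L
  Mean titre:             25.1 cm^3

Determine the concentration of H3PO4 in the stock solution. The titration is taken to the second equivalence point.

0.350 mol/L

H3PO4 + 2 NaOH → Na2HPO4 + 2 H2O
n(NaOH) = 0.0251 × 0.0695 = 1.74 × 10^-3 mol
From the 1:2 ratio, n(H3PO4) in the aliquot = 1/2 × 1.74 × 10^-3 = 8.72 × 10^-4 mol
[H3PO4]_dilute = 8.72 × 10^-4 / 0.0500 = 0.0174 mol/L
Dilution factor = 100.0 / 4.98 = 20.08
[H3PO4]_stock = 0.0174 × 20.08 = 0.350 mol/L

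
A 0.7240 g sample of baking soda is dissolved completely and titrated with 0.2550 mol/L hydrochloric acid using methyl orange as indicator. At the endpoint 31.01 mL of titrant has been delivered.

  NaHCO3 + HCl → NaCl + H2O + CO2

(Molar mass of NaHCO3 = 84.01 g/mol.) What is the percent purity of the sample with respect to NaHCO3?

n(HCl) = 0.03101 L × 0.2550 mol/L = 7.908 × 10^-3 mol
n(NaHCO3) = 7.908 × 10^-3 mol (1:1 ratio)
mass of NaHCO3 = 7.908 × 10^-3 × 84.01 g/mol = 0.6643 g
% NaHCO3 = 0.6643 / 0.7240 × 100 = 91.76 %

91.76 %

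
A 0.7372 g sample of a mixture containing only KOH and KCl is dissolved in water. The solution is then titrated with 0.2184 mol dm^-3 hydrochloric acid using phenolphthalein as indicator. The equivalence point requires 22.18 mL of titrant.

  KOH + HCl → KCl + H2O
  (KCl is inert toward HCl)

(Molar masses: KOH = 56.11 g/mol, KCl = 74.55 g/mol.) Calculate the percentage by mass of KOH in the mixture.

n(HCl) = 0.02218 × 0.2184 = 4.844 × 10^-3 mol
Let x = n(KOH), y = n(KCl).
Titrant: 1x = 4.844 × 10^-3;  mass: 56.11x + 74.55y = 0.7372
Solving, x = 4.844 × 10^-3 mol, y = 6.243 × 10^-3 mol
mass of KOH = 4.844 × 10^-3 × 56.11 = 0.2718 g
% KOH = 0.2718 / 0.7372 × 100 = 36.87 %

36.87 %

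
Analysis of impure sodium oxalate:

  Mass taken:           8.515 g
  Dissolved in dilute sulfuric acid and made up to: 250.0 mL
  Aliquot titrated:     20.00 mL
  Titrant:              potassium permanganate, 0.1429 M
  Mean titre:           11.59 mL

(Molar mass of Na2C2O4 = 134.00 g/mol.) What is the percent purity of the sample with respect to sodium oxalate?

2 MnO4^- + 5 C2O4^2- + 16 H^+ → 2 Mn^2+ + 10 CO2 + 8 H2O
n(KMnO4) per titration = 0.01159 × 0.1429 = 1.656 × 10^-3 mol
From the 5:2 ratio, n(Na2C2O4) in each aliquot = 5/2 × 1.656 × 10^-3 = 4.141 × 10^-3 mol
n(Na2C2O4) in the whole flask = 4.141 × 10^-3 × 250.0/20.00 = 0.05176 mol
mass of Na2C2O4 = 0.05176 × 134.00 = 6.935 g
% Na2C2O4 = 6.935 / 8.515 × 100 = 81.45 %

81.45 %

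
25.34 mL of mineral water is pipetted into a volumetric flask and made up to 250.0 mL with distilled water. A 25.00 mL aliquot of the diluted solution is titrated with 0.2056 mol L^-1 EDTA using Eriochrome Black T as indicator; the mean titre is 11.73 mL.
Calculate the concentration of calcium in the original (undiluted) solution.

0.9517 mol/L

Ca^2+ + EDTA^4- → [Ca(EDTA)]^2-
n(EDTA) = 0.01173 × 0.2056 = 2.412 × 10^-3 mol
n(Ca2+) in the aliquot = 2.412 × 10^-3 mol (1:1 ratio)
[Ca2+]_dilute = 2.412 × 10^-3 / 0.02500 = 0.09647 mol/L
Dilution factor = 250.0 / 25.34 = 9.866
[Ca2+]_stock = 0.09647 × 9.866 = 0.9517 mol/L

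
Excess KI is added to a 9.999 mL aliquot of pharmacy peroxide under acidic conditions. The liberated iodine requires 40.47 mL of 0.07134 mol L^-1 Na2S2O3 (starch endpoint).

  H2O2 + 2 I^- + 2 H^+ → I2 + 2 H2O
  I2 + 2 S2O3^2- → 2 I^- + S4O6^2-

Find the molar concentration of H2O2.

0.1444 mol/L

n(S2O3^2-) = 0.04047 × 0.07134 = 2.887 × 10^-3 mol
n(I2) = n(S2O3^2-)/2 = 1.444 × 10^-3 mol
n(H2O2) in the aliquot = 1.444 × 10^-3 mol (1:1 ratio)
[H2O2] = 1.444 × 10^-3 / 0.009999 = 0.1444 mol/L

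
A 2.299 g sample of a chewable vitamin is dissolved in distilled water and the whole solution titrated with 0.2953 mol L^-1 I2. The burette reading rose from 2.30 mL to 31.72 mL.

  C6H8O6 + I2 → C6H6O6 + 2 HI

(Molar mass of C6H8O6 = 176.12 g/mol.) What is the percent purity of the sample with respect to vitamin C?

66.55 %

n(I2) = 0.02942 L × 0.2953 mol/L = 8.688 × 10^-3 mol
n(C6H8O6) = 8.688 × 10^-3 mol (1:1 ratio)
mass of C6H8O6 = 8.688 × 10^-3 × 176.12 g/mol = 1.530 g
% C6H8O6 = 1.530 / 2.299 × 100 = 66.55 %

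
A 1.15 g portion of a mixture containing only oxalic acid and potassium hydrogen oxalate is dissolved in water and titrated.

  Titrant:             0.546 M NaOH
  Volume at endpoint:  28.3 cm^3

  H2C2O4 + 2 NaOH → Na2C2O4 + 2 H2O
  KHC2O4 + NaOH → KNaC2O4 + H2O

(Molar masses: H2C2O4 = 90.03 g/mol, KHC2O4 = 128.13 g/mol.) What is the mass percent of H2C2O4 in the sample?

39.1 %

n(NaOH) = 0.0283 × 0.546 = 0.0155 mol
Let x = n(H2C2O4), y = n(KHC2O4).
Titrant: 2x + 1y = 0.0155;  mass: 90.03x + 128.13y = 1.15
Solving, x = 4.99 × 10^-3 mol, y = 5.47 × 10^-3 mol
mass of H2C2O4 = 4.99 × 10^-3 × 90.03 = 0.449 g
% H2C2O4 = 0.449 / 1.15 × 100 = 39.1 %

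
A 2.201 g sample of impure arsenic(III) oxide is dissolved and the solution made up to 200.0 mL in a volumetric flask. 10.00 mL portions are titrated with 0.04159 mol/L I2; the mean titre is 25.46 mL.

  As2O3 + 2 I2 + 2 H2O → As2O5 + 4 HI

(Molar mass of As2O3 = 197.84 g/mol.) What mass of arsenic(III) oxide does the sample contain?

2.095 g

n(I2) per titration = 0.02546 × 0.04159 = 1.059 × 10^-3 mol
From the 1:2 ratio, n(As2O3) in each aliquot = 1/2 × 1.059 × 10^-3 = 5.294 × 10^-4 mol
n(As2O3) in the whole flask = 5.294 × 10^-4 × 200.0/10.00 = 0.01059 mol
mass of As2O3 = 0.01059 × 197.84 = 2.095 g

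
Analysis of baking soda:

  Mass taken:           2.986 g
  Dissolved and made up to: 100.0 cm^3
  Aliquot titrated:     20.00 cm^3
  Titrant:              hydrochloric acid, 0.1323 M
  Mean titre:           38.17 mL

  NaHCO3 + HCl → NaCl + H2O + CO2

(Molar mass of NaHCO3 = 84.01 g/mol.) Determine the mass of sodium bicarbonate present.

n(HCl) per titration = 0.03817 × 0.1323 = 5.050 × 10^-3 mol
n(NaHCO3) in each aliquot = 5.050 × 10^-3 mol (1:1 ratio)
n(NaHCO3) in the whole flask = 5.050 × 10^-3 × 100.0/20.00 = 0.02525 mol
mass of NaHCO3 = 0.02525 × 84.01 = 2.121 g

2.121 g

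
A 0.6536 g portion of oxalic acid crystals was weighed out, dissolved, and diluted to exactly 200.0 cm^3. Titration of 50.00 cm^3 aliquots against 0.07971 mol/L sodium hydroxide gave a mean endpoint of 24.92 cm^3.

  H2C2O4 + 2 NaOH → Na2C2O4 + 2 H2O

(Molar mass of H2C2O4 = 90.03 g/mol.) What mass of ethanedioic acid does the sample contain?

n(NaOH) per titration = 0.02492 × 0.07971 = 1.986 × 10^-3 mol
From the 1:2 ratio, n(H2C2O4) in each aliquot = 1/2 × 1.986 × 10^-3 = 9.932 × 10^-4 mol
n(H2C2O4) in the whole flask = 9.932 × 10^-4 × 200.0/50.00 = 3.973 × 10^-3 mol
mass of H2C2O4 = 3.973 × 10^-3 × 90.03 = 0.3577 g

0.3577 g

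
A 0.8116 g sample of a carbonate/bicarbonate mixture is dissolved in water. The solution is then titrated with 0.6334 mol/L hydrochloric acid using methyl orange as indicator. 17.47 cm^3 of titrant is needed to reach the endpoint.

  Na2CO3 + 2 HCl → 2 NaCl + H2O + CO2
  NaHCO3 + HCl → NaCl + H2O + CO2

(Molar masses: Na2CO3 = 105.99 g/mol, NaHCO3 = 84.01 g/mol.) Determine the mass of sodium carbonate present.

n(HCl) = 0.01747 × 0.6334 = 0.01107 mol
Let x = n(Na2CO3), y = n(NaHCO3).
Titrant: 2x + 1y = 0.01107;  mass: 105.99x + 84.01y = 0.8116
Solving, x = 1.903 × 10^-3 mol, y = 7.260 × 10^-3 mol
mass of Na2CO3 = 1.903 × 10^-3 × 105.99 = 0.2016 g

0.2016 g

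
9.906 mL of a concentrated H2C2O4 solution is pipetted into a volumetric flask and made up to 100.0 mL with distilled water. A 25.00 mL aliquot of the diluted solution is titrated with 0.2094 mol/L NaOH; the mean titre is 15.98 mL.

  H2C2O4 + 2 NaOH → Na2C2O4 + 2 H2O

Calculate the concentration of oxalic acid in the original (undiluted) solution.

n(NaOH) = 0.01598 × 0.2094 = 3.346 × 10^-3 mol
From the 1:2 ratio, n(H2C2O4) in the aliquot = 1/2 × 3.346 × 10^-3 = 1.673 × 10^-3 mol
[H2C2O4]_dilute = 1.673 × 10^-3 / 0.02500 = 0.06692 mol/L
Dilution factor = 100.0 / 9.906 = 10.09
[H2C2O4]_stock = 0.06692 × 10.09 = 0.6756 mol/L

0.6756 mol/L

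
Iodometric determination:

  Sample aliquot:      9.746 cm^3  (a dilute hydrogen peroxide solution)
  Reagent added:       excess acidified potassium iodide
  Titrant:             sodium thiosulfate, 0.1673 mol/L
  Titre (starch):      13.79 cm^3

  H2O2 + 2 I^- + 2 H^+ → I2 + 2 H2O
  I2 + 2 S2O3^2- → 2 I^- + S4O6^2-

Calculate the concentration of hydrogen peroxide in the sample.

n(S2O3^2-) = 0.01379 × 0.1673 = 2.307 × 10^-3 mol
n(I2) = n(S2O3^2-)/2 = 1.154 × 10^-3 mol
n(H2O2) in the aliquot = 1.154 × 10^-3 mol (1:1 ratio)
[H2O2] = 1.154 × 10^-3 / 0.009746 = 0.1184 mol/L

0.1184 mol/L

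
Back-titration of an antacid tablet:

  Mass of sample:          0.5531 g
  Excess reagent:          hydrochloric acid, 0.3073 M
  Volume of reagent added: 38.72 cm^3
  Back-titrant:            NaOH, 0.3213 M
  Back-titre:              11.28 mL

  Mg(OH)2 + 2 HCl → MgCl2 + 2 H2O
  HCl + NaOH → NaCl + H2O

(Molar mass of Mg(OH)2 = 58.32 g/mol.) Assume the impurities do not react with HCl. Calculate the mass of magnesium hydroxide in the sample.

0.2413 g

n(HCl) added = 0.03872 × 0.3073 = 0.01190 mol
n(NaOH) used in back-titration = 0.01128 × 0.3213 = 3.624 × 10^-3 mol
n(HCl) left over = 3.624 × 10^-3 mol (1:1 ratio)
n(HCl) consumed by analyte = 0.01190 − 3.624 × 10^-3 = 8.274 × 10^-3 mol
From the 1:2 ratio, n(Mg(OH)2) = 1/2 × 8.274 × 10^-3 = 4.137 × 10^-3 mol
mass of Mg(OH)2 = 4.137 × 10^-3 × 58.32 = 0.2413 g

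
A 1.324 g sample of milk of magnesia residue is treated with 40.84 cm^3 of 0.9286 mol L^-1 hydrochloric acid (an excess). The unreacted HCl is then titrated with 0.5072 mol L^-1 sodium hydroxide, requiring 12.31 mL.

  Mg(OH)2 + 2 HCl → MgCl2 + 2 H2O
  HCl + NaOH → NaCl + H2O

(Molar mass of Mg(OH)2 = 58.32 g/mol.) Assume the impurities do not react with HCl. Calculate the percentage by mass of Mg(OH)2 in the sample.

69.77 %

n(HCl) added = 0.04084 × 0.9286 = 0.03792 mol
n(NaOH) used in back-titration = 0.01231 × 0.5072 = 6.244 × 10^-3 mol
n(HCl) left over = 6.244 × 10^-3 mol (1:1 ratio)
n(HCl) consumed by analyte = 0.03792 − 6.244 × 10^-3 = 0.03168 mol
From the 1:2 ratio, n(Mg(OH)2) = 1/2 × 0.03168 = 0.01584 mol
mass of Mg(OH)2 = 0.01584 × 58.32 = 0.9238 g
% Mg(OH)2 = 0.9238 / 1.324 × 100 = 69.77 %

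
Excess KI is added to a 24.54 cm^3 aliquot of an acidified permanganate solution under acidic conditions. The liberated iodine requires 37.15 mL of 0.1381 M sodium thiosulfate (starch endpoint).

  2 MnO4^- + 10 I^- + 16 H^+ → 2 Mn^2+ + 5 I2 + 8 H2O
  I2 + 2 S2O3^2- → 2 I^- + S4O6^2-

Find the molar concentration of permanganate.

0.04181 M

n(S2O3^2-) = 0.03715 × 0.1381 = 5.130 × 10^-3 mol
n(I2) = n(S2O3^2-)/2 = 2.565 × 10^-3 mol
From the 2:5 ratio, n(MnO4^-) in the aliquot = 2/5 × 2.565 × 10^-3 = 1.026 × 10^-3 mol
[MnO4^-] = 1.026 × 10^-3 / 0.02454 = 0.04181 mol/L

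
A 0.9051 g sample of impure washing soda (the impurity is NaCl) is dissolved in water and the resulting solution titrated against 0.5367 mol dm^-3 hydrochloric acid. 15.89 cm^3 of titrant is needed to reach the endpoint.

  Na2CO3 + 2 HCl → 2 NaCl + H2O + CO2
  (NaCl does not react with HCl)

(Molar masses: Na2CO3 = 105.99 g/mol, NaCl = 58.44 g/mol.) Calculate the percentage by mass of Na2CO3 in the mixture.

n(HCl) = 0.01589 × 0.5367 = 8.528 × 10^-3 mol
Let x = n(Na2CO3), y = n(NaCl).
Titrant: 2x = 8.528 × 10^-3;  mass: 105.99x + 58.44y = 0.9051
Solving, x = 4.264 × 10^-3 mol, y = 7.754 × 10^-3 mol
mass of Na2CO3 = 4.264 × 10^-3 × 105.99 = 0.4519 g
% Na2CO3 = 0.4519 / 0.9051 × 100 = 49.93 %

49.93 %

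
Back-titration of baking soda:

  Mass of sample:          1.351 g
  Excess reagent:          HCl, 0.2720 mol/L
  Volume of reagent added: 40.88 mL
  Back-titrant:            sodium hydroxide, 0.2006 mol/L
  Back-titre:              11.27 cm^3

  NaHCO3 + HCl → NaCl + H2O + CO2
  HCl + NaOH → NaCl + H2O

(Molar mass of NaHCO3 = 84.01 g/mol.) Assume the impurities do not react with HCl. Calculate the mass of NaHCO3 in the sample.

n(HCl) added = 0.04088 × 0.2720 = 0.01112 mol
n(NaOH) used in back-titration = 0.01127 × 0.2006 = 2.261 × 10^-3 mol
n(HCl) left over = 2.261 × 10^-3 mol (1:1 ratio)
n(HCl) consumed by analyte = 0.01112 − 2.261 × 10^-3 = 8.859 × 10^-3 mol
n(NaHCO3) = 8.859 × 10^-3 mol (1:1 ratio)
mass of NaHCO3 = 8.859 × 10^-3 × 84.01 = 0.7442 g

0.7442 g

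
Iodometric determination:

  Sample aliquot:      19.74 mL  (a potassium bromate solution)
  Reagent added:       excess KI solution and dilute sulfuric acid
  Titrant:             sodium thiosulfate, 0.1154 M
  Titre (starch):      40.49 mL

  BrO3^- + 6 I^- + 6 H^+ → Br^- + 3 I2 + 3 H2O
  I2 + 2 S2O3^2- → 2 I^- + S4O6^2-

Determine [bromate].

0.03945 M

n(S2O3^2-) = 0.04049 × 0.1154 = 4.673 × 10^-3 mol
n(I2) = n(S2O3^2-)/2 = 2.336 × 10^-3 mol
From the 1:3 ratio, n(BrO3^-) in the aliquot = 1/3 × 2.336 × 10^-3 = 7.788 × 10^-4 mol
[BrO3^-] = 7.788 × 10^-4 / 0.01974 = 0.03945 mol/L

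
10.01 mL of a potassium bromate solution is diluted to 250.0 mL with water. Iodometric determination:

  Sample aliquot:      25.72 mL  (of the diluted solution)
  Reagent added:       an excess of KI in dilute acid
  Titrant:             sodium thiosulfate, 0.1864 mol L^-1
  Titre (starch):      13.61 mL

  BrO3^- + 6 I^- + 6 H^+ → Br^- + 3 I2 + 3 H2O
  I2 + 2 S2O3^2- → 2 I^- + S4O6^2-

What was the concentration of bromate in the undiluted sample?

n(S2O3^2-) = 0.01361 × 0.1864 = 2.537 × 10^-3 mol
n(I2) = n(S2O3^2-)/2 = 1.268 × 10^-3 mol
From the 1:3 ratio, n(BrO3^-) in the aliquot = 1/3 × 1.268 × 10^-3 = 4.228 × 10^-4 mol
[BrO3^-]_dilute = 4.228 × 10^-4 / 0.02572 = 0.01644 mol/L
[BrO3^-]_original = 0.01644 × 250.0/10.01 = 0.4106 mol/L

0.4106 mol/L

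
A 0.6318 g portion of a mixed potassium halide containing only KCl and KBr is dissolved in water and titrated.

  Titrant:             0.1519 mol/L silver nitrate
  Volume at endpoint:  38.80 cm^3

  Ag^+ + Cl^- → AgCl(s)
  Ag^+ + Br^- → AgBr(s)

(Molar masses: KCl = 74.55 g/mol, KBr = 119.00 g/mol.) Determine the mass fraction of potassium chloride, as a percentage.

18.46 %

n(AgNO3) = 0.03880 × 0.1519 = 5.894 × 10^-3 mol
Let x = n(KCl), y = n(KBr).
Titrant: 1x + 1y = 5.894 × 10^-3;  mass: 74.55x + 119.00y = 0.6318
Solving, x = 1.565 × 10^-3 mol, y = 4.329 × 10^-3 mol
mass of KCl = 1.565 × 10^-3 × 74.55 = 0.1167 g
% KCl = 0.1167 / 0.6318 × 100 = 18.46 %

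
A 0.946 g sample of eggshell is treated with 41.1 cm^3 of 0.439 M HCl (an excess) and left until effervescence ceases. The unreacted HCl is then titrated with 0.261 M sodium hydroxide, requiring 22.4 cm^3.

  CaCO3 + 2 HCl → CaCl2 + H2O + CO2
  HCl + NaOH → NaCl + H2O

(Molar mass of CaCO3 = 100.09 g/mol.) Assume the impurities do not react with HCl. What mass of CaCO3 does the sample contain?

0.610 g

n(HCl) added = 0.0411 × 0.439 = 0.0180 mol
n(NaOH) used in back-titration = 0.0224 × 0.261 = 5.85 × 10^-3 mol
n(HCl) left over = 5.85 × 10^-3 mol (1:1 ratio)
n(HCl) consumed by analyte = 0.0180 − 5.85 × 10^-3 = 0.0122 mol
From the 1:2 ratio, n(CaCO3) = 1/2 × 0.0122 = 6.10 × 10^-3 mol
mass of CaCO3 = 6.10 × 10^-3 × 100.09 = 0.610 g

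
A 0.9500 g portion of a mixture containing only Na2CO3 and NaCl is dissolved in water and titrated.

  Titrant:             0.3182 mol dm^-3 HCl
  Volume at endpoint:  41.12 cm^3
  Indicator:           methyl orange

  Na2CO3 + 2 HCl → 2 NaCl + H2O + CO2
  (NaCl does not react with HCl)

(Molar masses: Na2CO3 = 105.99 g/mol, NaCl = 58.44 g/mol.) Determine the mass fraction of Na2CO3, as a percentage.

n(HCl) = 0.04112 × 0.3182 = 0.01308 mol
Let x = n(Na2CO3), y = n(NaCl).
Titrant: 2x = 0.01308;  mass: 105.99x + 58.44y = 0.9500
Solving, x = 6.542 × 10^-3 mol, y = 4.391 × 10^-3 mol
mass of Na2CO3 = 6.542 × 10^-3 × 105.99 = 0.6934 g
% Na2CO3 = 0.6934 / 0.9500 × 100 = 72.99 %

72.99 %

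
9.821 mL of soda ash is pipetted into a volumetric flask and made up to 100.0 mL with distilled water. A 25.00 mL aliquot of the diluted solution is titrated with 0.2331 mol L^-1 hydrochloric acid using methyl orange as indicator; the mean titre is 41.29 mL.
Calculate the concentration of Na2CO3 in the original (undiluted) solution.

Na2CO3 + 2 HCl → 2 NaCl + H2O + CO2
n(HCl) = 0.04129 × 0.2331 = 9.625 × 10^-3 mol
From the 1:2 ratio, n(Na2CO3) in the aliquot = 1/2 × 9.625 × 10^-3 = 4.812 × 10^-3 mol
[Na2CO3]_dilute = 4.812 × 10^-3 / 0.02500 = 0.1925 mol/L
Dilution factor = 100.0 / 9.821 = 10.18
[Na2CO3]_stock = 0.1925 × 10.18 = 1.960 mol/L

1.960 mol/L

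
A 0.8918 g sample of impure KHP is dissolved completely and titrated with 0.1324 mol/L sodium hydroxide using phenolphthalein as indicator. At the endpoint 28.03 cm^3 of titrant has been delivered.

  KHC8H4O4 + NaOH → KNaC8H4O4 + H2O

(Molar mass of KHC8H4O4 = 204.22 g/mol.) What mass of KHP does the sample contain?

n(NaOH) = 0.02803 L × 0.1324 mol/L = 3.711 × 10^-3 mol
n(KHC8H4O4) = 3.711 × 10^-3 mol (1:1 ratio)
mass of KHC8H4O4 = 3.711 × 10^-3 × 204.22 g/mol = 0.7579 g

0.7579 g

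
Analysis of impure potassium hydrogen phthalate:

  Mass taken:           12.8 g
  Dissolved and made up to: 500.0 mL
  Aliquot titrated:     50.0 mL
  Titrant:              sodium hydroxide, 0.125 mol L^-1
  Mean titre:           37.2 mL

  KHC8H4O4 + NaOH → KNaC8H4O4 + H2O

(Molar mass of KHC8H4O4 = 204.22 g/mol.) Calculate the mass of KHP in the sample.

9.50 g

n(NaOH) per titration = 0.0372 × 0.125 = 4.65 × 10^-3 mol
n(KHC8H4O4) in each aliquot = 4.65 × 10^-3 mol (1:1 ratio)
n(KHC8H4O4) in the whole flask = 4.65 × 10^-3 × 500.0/50.0 = 0.0465 mol
mass of KHC8H4O4 = 0.0465 × 204.22 = 9.50 g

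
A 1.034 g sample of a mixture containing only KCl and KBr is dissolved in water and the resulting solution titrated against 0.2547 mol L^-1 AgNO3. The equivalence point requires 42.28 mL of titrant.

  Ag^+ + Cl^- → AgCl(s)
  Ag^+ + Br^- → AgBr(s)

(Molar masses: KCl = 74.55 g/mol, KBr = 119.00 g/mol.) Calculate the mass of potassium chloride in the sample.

0.4151 g

n(AgNO3) = 0.04228 × 0.2547 = 0.01077 mol
Let x = n(KCl), y = n(KBr).
Titrant: 1x + 1y = 0.01077;  mass: 74.55x + 119.00y = 1.034
Solving, x = 5.568 × 10^-3 mol, y = 5.201 × 10^-3 mol
mass of KCl = 5.568 × 10^-3 × 74.55 = 0.4151 g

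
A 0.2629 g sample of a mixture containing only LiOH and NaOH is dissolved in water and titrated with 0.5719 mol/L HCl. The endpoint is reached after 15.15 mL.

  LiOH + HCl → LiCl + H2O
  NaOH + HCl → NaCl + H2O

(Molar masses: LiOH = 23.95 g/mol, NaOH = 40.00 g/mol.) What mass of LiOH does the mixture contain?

n(HCl) = 0.01515 × 0.5719 = 8.664 × 10^-3 mol
Let x = n(LiOH), y = n(NaOH).
Titrant: 1x + 1y = 8.664 × 10^-3;  mass: 23.95x + 40.00y = 0.2629
Solving, x = 5.213 × 10^-3 mol, y = 3.451 × 10^-3 mol
mass of LiOH = 5.213 × 10^-3 × 23.95 = 0.1249 g

0.1249 g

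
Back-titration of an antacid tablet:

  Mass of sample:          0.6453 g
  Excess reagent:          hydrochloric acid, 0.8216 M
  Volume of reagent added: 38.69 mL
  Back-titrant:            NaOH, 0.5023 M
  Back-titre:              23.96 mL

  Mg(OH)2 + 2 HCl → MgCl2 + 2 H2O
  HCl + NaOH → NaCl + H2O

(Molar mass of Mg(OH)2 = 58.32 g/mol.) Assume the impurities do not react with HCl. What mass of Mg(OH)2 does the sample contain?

0.5760 g

n(HCl) added = 0.03869 × 0.8216 = 0.03179 mol
n(NaOH) used in back-titration = 0.02396 × 0.5023 = 0.01204 mol
n(HCl) left over = 0.01204 mol (1:1 ratio)
n(HCl) consumed by analyte = 0.03179 − 0.01204 = 0.01975 mol
From the 1:2 ratio, n(Mg(OH)2) = 1/2 × 0.01975 = 9.876 × 10^-3 mol
mass of Mg(OH)2 = 9.876 × 10^-3 × 58.32 = 0.5760 g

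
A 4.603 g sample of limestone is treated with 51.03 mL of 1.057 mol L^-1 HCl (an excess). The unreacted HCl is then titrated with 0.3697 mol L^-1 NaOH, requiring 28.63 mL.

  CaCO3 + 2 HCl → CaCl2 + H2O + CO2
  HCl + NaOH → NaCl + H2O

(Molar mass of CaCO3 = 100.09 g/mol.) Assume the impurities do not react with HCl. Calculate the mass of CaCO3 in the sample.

n(HCl) added = 0.05103 × 1.057 = 0.05394 mol
n(NaOH) used in back-titration = 0.02863 × 0.3697 = 0.01058 mol
n(HCl) left over = 0.01058 mol (1:1 ratio)
n(HCl) consumed by analyte = 0.05394 − 0.01058 = 0.04335 mol
From the 1:2 ratio, n(CaCO3) = 1/2 × 0.04335 = 0.02168 mol
mass of CaCO3 = 0.02168 × 100.09 = 2.170 g

2.170 g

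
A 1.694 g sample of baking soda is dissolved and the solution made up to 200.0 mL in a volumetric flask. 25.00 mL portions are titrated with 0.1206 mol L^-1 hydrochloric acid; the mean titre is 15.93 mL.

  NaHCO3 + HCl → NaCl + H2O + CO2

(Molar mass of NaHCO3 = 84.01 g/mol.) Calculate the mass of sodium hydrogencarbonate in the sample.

1.291 g

n(HCl) per titration = 0.01593 × 0.1206 = 1.921 × 10^-3 mol
n(NaHCO3) in each aliquot = 1.921 × 10^-3 mol (1:1 ratio)
n(NaHCO3) in the whole flask = 1.921 × 10^-3 × 200.0/25.00 = 0.01537 mol
mass of NaHCO3 = 0.01537 × 84.01 = 1.291 g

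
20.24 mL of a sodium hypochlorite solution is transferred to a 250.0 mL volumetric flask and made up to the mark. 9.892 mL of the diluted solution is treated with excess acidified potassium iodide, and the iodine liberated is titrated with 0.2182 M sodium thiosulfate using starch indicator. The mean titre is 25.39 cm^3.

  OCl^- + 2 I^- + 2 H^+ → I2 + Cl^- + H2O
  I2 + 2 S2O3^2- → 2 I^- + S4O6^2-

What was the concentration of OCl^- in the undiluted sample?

3.459 M

n(S2O3^2-) = 0.02539 × 0.2182 = 5.540 × 10^-3 mol
n(I2) = n(S2O3^2-)/2 = 2.770 × 10^-3 mol
n(OCl^-) in the aliquot = 2.770 × 10^-3 mol (1:1 ratio)
[OCl^-]_dilute = 2.770 × 10^-3 / 0.009892 = 0.2800 mol/L
[OCl^-]_original = 0.2800 × 250.0/20.24 = 3.459 mol/L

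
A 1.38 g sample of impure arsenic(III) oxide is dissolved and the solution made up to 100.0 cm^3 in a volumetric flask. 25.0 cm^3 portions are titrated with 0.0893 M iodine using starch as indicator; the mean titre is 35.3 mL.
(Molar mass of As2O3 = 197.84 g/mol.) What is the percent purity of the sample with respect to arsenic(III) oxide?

90.4 %

As2O3 + 2 I2 + 2 H2O → As2O5 + 4 HI
n(I2) per titration = 0.0353 × 0.0893 = 3.15 × 10^-3 mol
From the 1:2 ratio, n(As2O3) in each aliquot = 1/2 × 3.15 × 10^-3 = 1.58 × 10^-3 mol
n(As2O3) in the whole flask = 1.58 × 10^-3 × 100.0/25.0 = 6.30 × 10^-3 mol
mass of As2O3 = 6.30 × 10^-3 × 197.84 = 1.25 g
% As2O3 = 1.25 / 1.38 × 100 = 90.4 %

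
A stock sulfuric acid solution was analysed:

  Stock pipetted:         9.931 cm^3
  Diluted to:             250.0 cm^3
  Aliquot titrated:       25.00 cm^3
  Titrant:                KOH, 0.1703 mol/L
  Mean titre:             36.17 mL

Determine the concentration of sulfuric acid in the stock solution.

3.101 mol/L

H2SO4 + 2 KOH → K2SO4 + 2 H2O
n(KOH) = 0.03617 × 0.1703 = 6.160 × 10^-3 mol
From the 1:2 ratio, n(H2SO4) in the aliquot = 1/2 × 6.160 × 10^-3 = 3.080 × 10^-3 mol
[H2SO4]_dilute = 3.080 × 10^-3 / 0.02500 = 0.1232 mol/L
Dilution factor = 250.0 / 9.931 = 25.17
[H2SO4]_stock = 0.1232 × 25.17 = 3.101 mol/L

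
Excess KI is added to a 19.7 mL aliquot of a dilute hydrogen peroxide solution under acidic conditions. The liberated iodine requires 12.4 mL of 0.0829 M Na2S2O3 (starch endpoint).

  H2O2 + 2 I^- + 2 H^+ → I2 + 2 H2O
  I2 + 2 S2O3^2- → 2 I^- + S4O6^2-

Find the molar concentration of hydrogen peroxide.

n(S2O3^2-) = 0.0124 × 0.0829 = 1.03 × 10^-3 mol
n(I2) = n(S2O3^2-)/2 = 5.14 × 10^-4 mol
n(H2O2) in the aliquot = 5.14 × 10^-4 mol (1:1 ratio)
[H2O2] = 5.14 × 10^-4 / 0.0197 = 0.0261 mol/L

0.0261 M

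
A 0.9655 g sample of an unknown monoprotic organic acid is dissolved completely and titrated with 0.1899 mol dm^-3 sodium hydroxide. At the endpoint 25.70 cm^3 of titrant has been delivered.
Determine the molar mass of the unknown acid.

197.8 g/mol

n(NaOH) = 0.02570 L × 0.1899 mol/L = 4.880 × 10^-3 mol
n(HA) = 4.880 × 10^-3 mol (1:1 ratio)
M = m / n = 0.9655 g / 4.880 × 10^-3 mol = 197.8 g/mol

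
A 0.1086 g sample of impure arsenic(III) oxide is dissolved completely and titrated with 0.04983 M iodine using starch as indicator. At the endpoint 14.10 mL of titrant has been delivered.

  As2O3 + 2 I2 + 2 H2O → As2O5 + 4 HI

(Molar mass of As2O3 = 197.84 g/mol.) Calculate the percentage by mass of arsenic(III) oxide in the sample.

n(I2) = 0.01410 L × 0.04983 mol/L = 7.026 × 10^-4 mol
From the 1:2 ratio, n(As2O3) = 1/2 × 7.026 × 10^-4 = 3.513 × 10^-4 mol
mass of As2O3 = 3.513 × 10^-4 × 197.84 g/mol = 0.06950 g
% As2O3 = 0.06950 / 0.1086 × 100 = 64.00 %

64.00 %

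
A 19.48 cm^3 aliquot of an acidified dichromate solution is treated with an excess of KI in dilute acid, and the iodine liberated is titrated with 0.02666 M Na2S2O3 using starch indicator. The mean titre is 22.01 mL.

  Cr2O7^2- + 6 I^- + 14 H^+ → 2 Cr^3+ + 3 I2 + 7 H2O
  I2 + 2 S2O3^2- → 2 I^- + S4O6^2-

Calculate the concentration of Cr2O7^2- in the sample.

0.005020 M

n(S2O3^2-) = 0.02201 × 0.02666 = 5.868 × 10^-4 mol
n(I2) = n(S2O3^2-)/2 = 2.934 × 10^-4 mol
From the 1:3 ratio, n(Cr2O7^2-) in the aliquot = 1/3 × 2.934 × 10^-4 = 9.780 × 10^-5 mol
[Cr2O7^2-] = 9.780 × 10^-5 / 0.01948 = 0.005020 mol/L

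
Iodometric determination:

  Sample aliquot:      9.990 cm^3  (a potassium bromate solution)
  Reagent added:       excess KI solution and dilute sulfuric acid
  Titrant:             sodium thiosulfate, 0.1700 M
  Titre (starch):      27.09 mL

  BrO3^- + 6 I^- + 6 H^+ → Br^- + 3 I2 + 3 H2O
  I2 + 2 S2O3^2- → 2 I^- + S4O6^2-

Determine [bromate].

0.07683 M

n(S2O3^2-) = 0.02709 × 0.1700 = 4.605 × 10^-3 mol
n(I2) = n(S2O3^2-)/2 = 2.303 × 10^-3 mol
From the 1:3 ratio, n(BrO3^-) in the aliquot = 1/3 × 2.303 × 10^-3 = 7.676 × 10^-4 mol
[BrO3^-] = 7.676 × 10^-4 / 0.009990 = 0.07683 mol/L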